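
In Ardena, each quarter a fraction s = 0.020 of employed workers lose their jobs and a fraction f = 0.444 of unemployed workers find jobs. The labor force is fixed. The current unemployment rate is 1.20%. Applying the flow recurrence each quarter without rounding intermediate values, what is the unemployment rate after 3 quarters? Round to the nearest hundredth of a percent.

With a fixed labor force, u_{t+1} = u_t + s·(1−u_t) − f·u_t = u_t·(1−s−f) + s.
Here 1−s−f = 0.536 and s = 0.020.
u_1 = 0.012000 × 0.536 + 0.020 = 0.026432.
u_2 = 0.026432 × 0.536 + 0.020 = 0.034168.
u_3 = 0.034168 × 0.536 + 0.020 = 0.038314.

Unemployment rate after three quarters ≈ 3.83%.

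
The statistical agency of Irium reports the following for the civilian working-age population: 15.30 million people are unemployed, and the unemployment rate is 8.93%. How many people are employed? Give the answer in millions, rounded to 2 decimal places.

Labor force = U / u = 15.30 / 0.0893 ≈ 171.33 million.
Employed = labor force − unemployed = 171.33 − 15.30 = 156.03 million.

About 156.03 million are employed.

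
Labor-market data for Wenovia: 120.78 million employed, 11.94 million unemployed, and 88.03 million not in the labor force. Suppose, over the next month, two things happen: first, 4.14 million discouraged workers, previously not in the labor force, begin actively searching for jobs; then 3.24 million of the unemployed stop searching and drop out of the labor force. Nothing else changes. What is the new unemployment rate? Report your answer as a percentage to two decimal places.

New unemployment rate ≈ 9.61%.

Initially, labor force = 120.78 + 11.94 = 132.72 million, so u = 11.94/132.72 = 9.00%.
After the first change, unemployed and labor force both rise by 4.14 → E = 120.78, U = 16.08, labor force = 136.86 million.
After the second change, unemployed and labor force both fall by 3.24 → E = 120.78, U = 12.84, labor force = 133.62 million.
New unemployment rate = 12.84 / 133.62 = 9.61%.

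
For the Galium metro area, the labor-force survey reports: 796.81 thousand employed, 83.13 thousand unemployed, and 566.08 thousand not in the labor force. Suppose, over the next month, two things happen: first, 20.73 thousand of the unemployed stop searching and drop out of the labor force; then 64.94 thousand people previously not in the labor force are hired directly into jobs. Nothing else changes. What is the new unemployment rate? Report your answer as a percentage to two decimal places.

Initially, labor force = 796.81 + 83.13 = 879.94 thousand, so u = 83.13/879.94 = 9.45%.
After the first change, unemployed and labor force both fall by 20.73 → E = 796.81, U = 62.40, labor force = 859.21 thousand.
After the second change, employed and labor force both rise by 64.94; unemployed unchanged → E = 861.75, U = 62.40, labor force = 924.15 thousand.
New unemployment rate = 62.40 / 924.15 = 6.75%.

New unemployment rate ≈ 6.75%.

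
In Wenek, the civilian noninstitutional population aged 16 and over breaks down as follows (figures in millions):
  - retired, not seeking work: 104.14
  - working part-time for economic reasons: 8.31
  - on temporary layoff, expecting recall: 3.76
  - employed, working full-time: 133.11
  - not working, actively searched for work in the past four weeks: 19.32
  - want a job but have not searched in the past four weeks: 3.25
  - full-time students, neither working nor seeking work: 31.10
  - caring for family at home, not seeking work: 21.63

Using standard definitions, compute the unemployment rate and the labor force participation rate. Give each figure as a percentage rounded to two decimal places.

Employed = 8.31 + 133.11 = 141.42 million (anyone who worked, including part-time for economic reasons, counts as employed).
Unemployed = 3.76 + 19.32 = 23.08 million (jobless and actively searching, or on temporary layoff).
Labor force = 141.42 + 23.08 = 164.50 million.
Not in labor force = 104.14 + 3.25 + 31.10 + 21.63 = 160.12 million (those not working and not actively searching are outside the labor force — including those who want a job but have given up searching).
Civilian working-age population = 164.50 + 160.12 = 324.62 million.
Unemployment rate = 23.08 / 164.50 = 14.03%.
Labor force participation rate = 164.50 / 324.62 = 50.67%.

Unemployment rate ≈ 14.03%; labor force participation rate ≈ 50.67%.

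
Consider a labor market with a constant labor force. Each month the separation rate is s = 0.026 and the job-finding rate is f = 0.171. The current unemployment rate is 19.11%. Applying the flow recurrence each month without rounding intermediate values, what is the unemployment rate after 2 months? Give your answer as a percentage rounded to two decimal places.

With a fixed labor force, u_{t+1} = u_t + s·(1−u_t) − f·u_t = u_t·(1−s−f) + s.
Here 1−s−f = 0.803 and s = 0.026.
u_1 = 0.191100 × 0.803 + 0.026 = 0.179453.
u_2 = 0.179453 × 0.803 + 0.026 = 0.170101.

Unemployment rate after two months ≈ 17.01%.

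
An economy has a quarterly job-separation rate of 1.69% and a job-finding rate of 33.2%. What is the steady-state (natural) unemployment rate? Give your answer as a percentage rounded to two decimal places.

At steady state the flows balance: s·E = f·U, so U/(E+U) = s/(s+f).
u* = 1.69 / (1.69 + 33.2) = 1.69 / 34.89 = 4.84%.

Steady-state unemployment rate ≈ 4.84%.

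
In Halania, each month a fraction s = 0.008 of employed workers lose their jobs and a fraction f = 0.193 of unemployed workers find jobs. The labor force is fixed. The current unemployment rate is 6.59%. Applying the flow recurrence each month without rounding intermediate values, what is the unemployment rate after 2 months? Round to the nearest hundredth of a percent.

With a fixed labor force, u_{t+1} = u_t + s·(1−u_t) − f·u_t = u_t·(1−s−f) + s.
Here 1−s−f = 0.799 and s = 0.008.
u_1 = 0.065900 × 0.799 + 0.008 = 0.060654.
u_2 = 0.060654 × 0.799 + 0.008 = 0.056463.

Unemployment rate after two months ≈ 5.65%.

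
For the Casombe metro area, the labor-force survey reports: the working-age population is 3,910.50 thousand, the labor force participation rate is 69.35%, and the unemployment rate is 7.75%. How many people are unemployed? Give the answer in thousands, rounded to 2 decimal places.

Labor force = 0.6935 × 3,910.50 = 2,711.93 thousand.
Unemployed = 0.0775 × 2,711.93 ≈ 210.17 thousand.

About 210.17 thousand are unemployed.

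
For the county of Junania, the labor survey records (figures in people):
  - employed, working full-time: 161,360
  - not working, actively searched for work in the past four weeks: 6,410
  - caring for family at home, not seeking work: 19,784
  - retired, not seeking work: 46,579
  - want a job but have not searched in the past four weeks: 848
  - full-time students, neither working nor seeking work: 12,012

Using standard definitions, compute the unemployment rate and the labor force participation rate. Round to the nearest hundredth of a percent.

Employed = 161,360.
Unemployed = 6,410.
Labor force = 161,360 + 6,410 = 167,770.
Not in labor force = 19,784 + 46,579 + 848 + 12,012 = 79,223 (those not working and not actively searching are outside the labor force — including those who want a job but have given up searching).
Civilian working-age population = 167,770 + 79,223 = 246,993.
Unemployment rate = 6,410 / 167,770 = 3.82%.
Labor force participation rate = 167,770 / 246,993 = 67.93%.

Unemployment rate ≈ 3.82%; labor force participation rate ≈ 67.93%.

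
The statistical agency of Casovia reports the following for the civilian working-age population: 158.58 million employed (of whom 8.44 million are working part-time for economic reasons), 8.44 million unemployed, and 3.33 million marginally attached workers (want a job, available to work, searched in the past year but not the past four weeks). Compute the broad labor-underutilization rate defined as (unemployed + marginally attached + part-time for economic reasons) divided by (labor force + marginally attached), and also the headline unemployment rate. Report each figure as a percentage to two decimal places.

Broad underutilization rate ≈ 11.86%; headline unemployment rate ≈ 5.05%.

Labor force = 158.58 + 8.44 = 167.02 million.
Numerator = 8.44 + 3.33 + 8.44 = 20.21 million.
Denominator = 167.02 + 3.33 = 170.35 million.
Broad rate = 20.21 / 170.35 = 11.86%.
Headline unemployment rate = 8.44 / 167.02 = 5.05%.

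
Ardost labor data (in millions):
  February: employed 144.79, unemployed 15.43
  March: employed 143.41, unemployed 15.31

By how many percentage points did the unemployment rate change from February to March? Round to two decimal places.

February: labor force = 144.79 + 15.43 = 160.22; u = 15.43/160.22 = 9.63%.
March: labor force = 143.41 + 15.31 = 158.72; u = 15.31/158.72 = 9.65%.
Change = 9.65% − 9.63% = +0.02 pp.

The unemployment rate changed by +0.02 percentage points.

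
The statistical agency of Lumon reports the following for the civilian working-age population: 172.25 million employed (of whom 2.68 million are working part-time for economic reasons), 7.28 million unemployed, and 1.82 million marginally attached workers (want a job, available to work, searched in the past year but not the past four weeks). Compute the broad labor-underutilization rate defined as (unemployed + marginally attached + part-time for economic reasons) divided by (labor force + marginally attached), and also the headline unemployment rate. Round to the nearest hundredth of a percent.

Labor force = 172.25 + 7.28 = 179.53 million.
Numerator = 7.28 + 1.82 + 2.68 = 11.78 million.
Denominator = 179.53 + 1.82 = 181.35 million.
Broad rate = 11.78 / 181.35 = 6.50%.
Headline unemployment rate = 7.28 / 179.53 = 4.06%.

Broad underutilization rate ≈ 6.50%; headline unemployment rate ≈ 4.06%.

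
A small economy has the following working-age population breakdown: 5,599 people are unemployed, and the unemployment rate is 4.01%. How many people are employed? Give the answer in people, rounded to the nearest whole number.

About 134,027 are employed.

Labor force = U / u = 5,599 / 0.0401 ≈ 139,626.
Employed = labor force − unemployed = 139,626 − 5,599 = 134,027.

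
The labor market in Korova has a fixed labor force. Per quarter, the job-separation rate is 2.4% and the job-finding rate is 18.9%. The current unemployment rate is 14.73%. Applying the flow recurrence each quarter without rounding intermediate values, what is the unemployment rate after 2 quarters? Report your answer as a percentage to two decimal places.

With a fixed labor force, u_{t+1} = u_t + s·(1−u_t) − f·u_t = u_t·(1−s−f) + s.
Here 1−s−f = 0.787 and s = 0.024.
u_1 = 0.147300 × 0.787 + 0.024 = 0.139925.
u_2 = 0.139925 × 0.787 + 0.024 = 0.134121.

Unemployment rate after two quarters ≈ 13.41%.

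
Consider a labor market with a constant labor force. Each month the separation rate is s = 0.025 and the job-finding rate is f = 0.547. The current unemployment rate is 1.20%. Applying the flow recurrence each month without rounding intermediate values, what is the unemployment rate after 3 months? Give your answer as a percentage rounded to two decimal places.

With a fixed labor force, u_{t+1} = u_t + s·(1−u_t) − f·u_t = u_t·(1−s−f) + s.
Here 1−s−f = 0.428 and s = 0.025.
u_1 = 0.012000 × 0.428 + 0.025 = 0.030136.
u_2 = 0.030136 × 0.428 + 0.025 = 0.037898.
u_3 = 0.037898 × 0.428 + 0.025 = 0.041220.

Unemployment rate after three months ≈ 4.12%.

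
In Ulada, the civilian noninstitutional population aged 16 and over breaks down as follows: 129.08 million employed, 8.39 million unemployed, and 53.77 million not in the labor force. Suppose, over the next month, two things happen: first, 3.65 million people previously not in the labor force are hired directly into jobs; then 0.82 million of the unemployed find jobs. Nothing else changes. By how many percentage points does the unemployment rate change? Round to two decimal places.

Initially, labor force = 129.08 + 8.39 = 137.47 million, so u = 8.39/137.47 = 6.10%.
After the first change, employed and labor force both rise by 3.65; unemployed unchanged → E = 132.73, U = 8.39, labor force = 141.12 million.
After the second change, unemployed falls and employed rises by 0.82; labor force unchanged → E = 133.55, U = 7.57, labor force = 141.12 million.
New unemployment rate = 7.57 / 141.12 = 5.36%.
Change = 5.36% − 6.10% = −0.74 percentage points.

The unemployment rate changes by −0.74 percentage points.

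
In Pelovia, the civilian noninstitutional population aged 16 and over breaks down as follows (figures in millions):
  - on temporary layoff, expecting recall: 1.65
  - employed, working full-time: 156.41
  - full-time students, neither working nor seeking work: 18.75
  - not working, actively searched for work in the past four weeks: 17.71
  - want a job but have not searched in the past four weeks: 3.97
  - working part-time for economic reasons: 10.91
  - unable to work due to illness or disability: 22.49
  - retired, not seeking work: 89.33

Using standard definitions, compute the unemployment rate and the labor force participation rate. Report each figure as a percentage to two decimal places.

Unemployment rate ≈ 10.37%; labor force participation rate ≈ 58.12%.

Employed = 156.41 + 10.91 = 167.32 million (anyone who worked, including part-time for economic reasons, counts as employed).
Unemployed = 1.65 + 17.71 = 19.36 million (jobless and actively searching, or on temporary layoff).
Labor force = 167.32 + 19.36 = 186.68 million.
Not in labor force = 18.75 + 3.97 + 22.49 + 89.33 = 134.54 million (those not working and not actively searching are outside the labor force — including those who want a job but have given up searching).
Civilian working-age population = 186.68 + 134.54 = 321.22 million.
Unemployment rate = 19.36 / 186.68 = 10.37%.
Labor force participation rate = 186.68 / 321.22 = 58.12%.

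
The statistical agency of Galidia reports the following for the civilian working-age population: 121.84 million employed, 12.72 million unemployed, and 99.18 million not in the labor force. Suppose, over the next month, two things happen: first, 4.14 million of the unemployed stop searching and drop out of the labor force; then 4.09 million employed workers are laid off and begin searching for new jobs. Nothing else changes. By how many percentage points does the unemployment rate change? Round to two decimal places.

Initially, labor force = 121.84 + 12.72 = 134.56 million, so u = 12.72/134.56 = 9.45%.
After the first change, unemployed and labor force both fall by 4.14 → E = 121.84, U = 8.58, labor force = 130.42 million.
After the second change, employed falls and unemployed rises by 4.09; labor force unchanged → E = 117.75, U = 12.67, labor force = 130.42 million.
New unemployment rate = 12.67 / 130.42 = 9.71%.
Change = 9.71% − 9.45% = +0.26 percentage points.

The unemployment rate changes by +0.26 percentage points.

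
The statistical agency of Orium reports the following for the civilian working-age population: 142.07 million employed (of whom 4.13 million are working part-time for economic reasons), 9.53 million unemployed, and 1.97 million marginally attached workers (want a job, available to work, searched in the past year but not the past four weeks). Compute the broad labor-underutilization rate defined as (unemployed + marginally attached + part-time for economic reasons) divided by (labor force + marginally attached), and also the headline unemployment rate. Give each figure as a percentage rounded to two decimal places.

Labor force = 142.07 + 9.53 = 151.60 million.
Numerator = 9.53 + 1.97 + 4.13 = 15.63 million.
Denominator = 151.60 + 1.97 = 153.57 million.
Broad rate = 15.63 / 153.57 = 10.18%.
Headline unemployment rate = 9.53 / 151.60 = 6.29%.

Broad underutilization rate ≈ 10.18%; headline unemployment rate ≈ 6.29%.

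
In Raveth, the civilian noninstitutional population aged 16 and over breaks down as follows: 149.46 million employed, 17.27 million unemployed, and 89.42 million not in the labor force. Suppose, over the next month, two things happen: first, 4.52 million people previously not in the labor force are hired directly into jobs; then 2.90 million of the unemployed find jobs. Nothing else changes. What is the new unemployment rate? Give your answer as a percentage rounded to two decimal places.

Initially, labor force = 149.46 + 17.27 = 166.73 million, so u = 17.27/166.73 = 10.36%.
After the first change, employed and labor force both rise by 4.52; unemployed unchanged → E = 153.98, U = 17.27, labor force = 171.25 million.
After the second change, unemployed falls and employed rises by 2.90; labor force unchanged → E = 156.88, U = 14.37, labor force = 171.25 million.
New unemployment rate = 14.37 / 171.25 = 8.39%.

New unemployment rate ≈ 8.39%.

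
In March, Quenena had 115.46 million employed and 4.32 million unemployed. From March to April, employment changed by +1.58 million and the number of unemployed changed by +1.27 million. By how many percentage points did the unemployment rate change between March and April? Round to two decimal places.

The unemployment rate changed by +0.95 percentage points.

March: labor force = 115.46 + 4.32 = 119.78; u = 4.32/119.78 = 3.61%.
April: labor force = 117.04 + 5.59 = 122.63; u = 5.59/122.63 = 4.56%.
Change = 4.56% − 3.61% = +0.95 pp.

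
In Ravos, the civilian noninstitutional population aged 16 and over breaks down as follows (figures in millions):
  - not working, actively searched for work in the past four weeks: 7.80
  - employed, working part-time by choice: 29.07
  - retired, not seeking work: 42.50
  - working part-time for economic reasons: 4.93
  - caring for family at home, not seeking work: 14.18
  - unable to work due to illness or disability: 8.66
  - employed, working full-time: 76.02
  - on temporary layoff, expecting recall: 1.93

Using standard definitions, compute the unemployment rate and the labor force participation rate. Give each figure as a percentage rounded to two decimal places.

Employed = 29.07 + 4.93 + 76.02 = 110.02 million (anyone who worked, including part-time for economic reasons, counts as employed).
Unemployed = 7.80 + 1.93 = 9.73 million (jobless and actively searching, or on temporary layoff).
Labor force = 110.02 + 9.73 = 119.75 million.
Not in labor force = 42.50 + 14.18 + 8.66 = 65.34 million (those not working and not actively searching are outside the labor force).
Civilian working-age population = 119.75 + 65.34 = 185.09 million.
Unemployment rate = 9.73 / 119.75 = 8.13%.
Labor force participation rate = 119.75 / 185.09 = 64.70%.

Unemployment rate ≈ 8.13%; labor force participation rate ≈ 64.70%.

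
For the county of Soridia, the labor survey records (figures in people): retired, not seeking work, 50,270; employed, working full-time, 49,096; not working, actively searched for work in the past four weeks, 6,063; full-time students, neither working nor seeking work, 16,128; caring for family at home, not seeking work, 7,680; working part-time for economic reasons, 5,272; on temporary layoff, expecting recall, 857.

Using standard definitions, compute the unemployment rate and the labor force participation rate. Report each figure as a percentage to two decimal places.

Unemployment rate ≈ 11.29%; labor force participation rate ≈ 45.28%.

Employed = 49,096 + 5,272 = 54,368 (anyone who worked, including part-time for economic reasons, counts as employed).
Unemployed = 6,063 + 857 = 6,920 (jobless and actively searching, or on temporary layoff).
Labor force = 54,368 + 6,920 = 61,288.
Not in labor force = 50,270 + 16,128 + 7,680 = 74,078 (those not working and not actively searching are outside the labor force).
Civilian working-age population = 61,288 + 74,078 = 135,366.
Unemployment rate = 6,920 / 61,288 = 11.29%.
Labor force participation rate = 61,288 / 135,366 = 45.28%.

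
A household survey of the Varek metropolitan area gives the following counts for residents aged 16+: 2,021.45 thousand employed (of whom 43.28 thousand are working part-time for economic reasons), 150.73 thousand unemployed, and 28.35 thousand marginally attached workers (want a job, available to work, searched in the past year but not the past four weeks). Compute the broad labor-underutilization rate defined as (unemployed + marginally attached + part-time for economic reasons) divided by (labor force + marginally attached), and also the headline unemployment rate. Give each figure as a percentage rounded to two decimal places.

Broad underutilization rate ≈ 10.10%; headline unemployment rate ≈ 6.94%.

Labor force = 2,021.45 + 150.73 = 2,172.18 thousand.
Numerator = 150.73 + 28.35 + 43.28 = 222.36 thousand.
Denominator = 2,172.18 + 28.35 = 2,200.53 thousand.
Broad rate = 222.36 / 2,200.53 = 10.10%.
Headline unemployment rate = 150.73 / 2,172.18 = 6.94%.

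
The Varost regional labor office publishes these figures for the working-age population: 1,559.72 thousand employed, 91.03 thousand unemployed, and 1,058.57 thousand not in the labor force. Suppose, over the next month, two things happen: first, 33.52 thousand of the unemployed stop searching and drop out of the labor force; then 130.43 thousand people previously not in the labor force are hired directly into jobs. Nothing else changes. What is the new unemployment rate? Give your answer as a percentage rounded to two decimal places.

New unemployment rate ≈ 3.29%.

Initially, labor force = 1,559.72 + 91.03 = 1,650.75 thousand, so u = 91.03/1,650.75 = 5.51%.
After the first change, unemployed and labor force both fall by 33.52 → E = 1,559.72, U = 57.51, labor force = 1,617.23 thousand.
After the second change, employed and labor force both rise by 130.43; unemployed unchanged → E = 1,690.15, U = 57.51, labor force = 1,747.66 thousand.
New unemployment rate = 57.51 / 1,747.66 = 3.29%.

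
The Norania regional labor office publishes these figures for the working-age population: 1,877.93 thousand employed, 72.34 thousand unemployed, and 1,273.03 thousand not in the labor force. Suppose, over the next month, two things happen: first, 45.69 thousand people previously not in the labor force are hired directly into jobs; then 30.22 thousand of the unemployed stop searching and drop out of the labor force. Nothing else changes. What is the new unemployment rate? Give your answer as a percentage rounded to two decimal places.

New unemployment rate ≈ 2.14%.

Initially, labor force = 1,877.93 + 72.34 = 1,950.27 thousand, so u = 72.34/1,950.27 = 3.71%.
After the first change, employed and labor force both rise by 45.69; unemployed unchanged → E = 1,923.62, U = 72.34, labor force = 1,995.96 thousand.
After the second change, unemployed and labor force both fall by 30.22 → E = 1,923.62, U = 42.12, labor force = 1,965.74 thousand.
New unemployment rate = 42.12 / 1,965.74 = 2.14%.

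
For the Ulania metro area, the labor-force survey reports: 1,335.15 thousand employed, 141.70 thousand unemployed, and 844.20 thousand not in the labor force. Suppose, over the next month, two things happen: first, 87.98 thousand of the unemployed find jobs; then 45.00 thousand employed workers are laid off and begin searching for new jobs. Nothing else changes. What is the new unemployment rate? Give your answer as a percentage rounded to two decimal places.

Initially, labor force = 1,335.15 + 141.70 = 1,476.85 thousand, so u = 141.70/1,476.85 = 9.59%.
After the first change, unemployed falls and employed rises by 87.98; labor force unchanged → E = 1,423.13, U = 53.72, labor force = 1,476.85 thousand.
After the second change, employed falls and unemployed rises by 45.00; labor force unchanged → E = 1,378.13, U = 98.72, labor force = 1,476.85 thousand.
New unemployment rate = 98.72 / 1,476.85 = 6.68%.

New unemployment rate ≈ 6.68%.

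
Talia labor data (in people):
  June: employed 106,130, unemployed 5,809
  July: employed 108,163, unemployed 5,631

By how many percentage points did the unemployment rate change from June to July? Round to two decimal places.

June: labor force = 106,130 + 5,809 = 111,939; u = 5,809/111,939 = 5.19%.
July: labor force = 108,163 + 5,631 = 113,794; u = 5,631/113,794 = 4.95%.
Change = 4.95% − 5.19% = −0.24 pp.

The unemployment rate changed by −0.24 percentage points.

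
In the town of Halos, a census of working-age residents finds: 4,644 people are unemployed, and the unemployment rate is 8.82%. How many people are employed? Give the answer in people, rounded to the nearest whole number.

About 48,009 are employed.

Labor force = U / u = 4,644 / 0.0882 ≈ 52,653.
Employed = labor force − unemployed = 52,653 − 4,644 = 48,009.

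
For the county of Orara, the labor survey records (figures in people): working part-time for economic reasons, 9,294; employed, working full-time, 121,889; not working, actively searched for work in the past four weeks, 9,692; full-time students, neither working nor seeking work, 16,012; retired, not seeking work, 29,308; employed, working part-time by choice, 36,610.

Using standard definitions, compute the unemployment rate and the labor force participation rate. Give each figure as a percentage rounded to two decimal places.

Employed = 9,294 + 121,889 + 36,610 = 167,793 (anyone who worked, including part-time for economic reasons, counts as employed).
Unemployed = 9,692.
Labor force = 167,793 + 9,692 = 177,485.
Not in labor force = 16,012 + 29,308 = 45,320 (those not working and not actively searching are outside the labor force).
Civilian working-age population = 177,485 + 45,320 = 222,805.
Unemployment rate = 9,692 / 177,485 = 5.46%.
Labor force participation rate = 177,485 / 222,805 = 79.66%.

Unemployment rate ≈ 5.46%; labor force participation rate ≈ 79.66%.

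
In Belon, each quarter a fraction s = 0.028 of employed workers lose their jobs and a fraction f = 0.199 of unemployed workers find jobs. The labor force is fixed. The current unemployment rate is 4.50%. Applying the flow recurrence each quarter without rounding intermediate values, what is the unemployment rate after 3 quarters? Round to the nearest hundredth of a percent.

Unemployment rate after three quarters ≈ 8.72%.

With a fixed labor force, u_{t+1} = u_t + s·(1−u_t) − f·u_t = u_t·(1−s−f) + s.
Here 1−s−f = 0.773 and s = 0.028.
u_1 = 0.045000 × 0.773 + 0.028 = 0.062785.
u_2 = 0.062785 × 0.773 + 0.028 = 0.076533.
u_3 = 0.076533 × 0.773 + 0.028 = 0.087160.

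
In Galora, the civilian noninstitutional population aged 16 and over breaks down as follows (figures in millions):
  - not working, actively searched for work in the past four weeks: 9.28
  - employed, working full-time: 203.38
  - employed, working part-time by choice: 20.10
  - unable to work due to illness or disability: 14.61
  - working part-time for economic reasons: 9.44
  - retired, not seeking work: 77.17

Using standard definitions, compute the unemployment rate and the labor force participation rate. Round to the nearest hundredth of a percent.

Unemployment rate ≈ 3.83%; labor force participation rate ≈ 72.52%.

Employed = 203.38 + 20.10 + 9.44 = 232.92 million (anyone who worked, including part-time for economic reasons, counts as employed).
Unemployed = 9.28 million.
Labor force = 232.92 + 9.28 = 242.20 million.
Not in labor force = 14.61 + 77.17 = 91.78 million (those not working and not actively searching are outside the labor force).
Civilian working-age population = 242.20 + 91.78 = 333.98 million.
Unemployment rate = 9.28 / 242.20 = 3.83%.
Labor force participation rate = 242.20 / 333.98 = 72.52%.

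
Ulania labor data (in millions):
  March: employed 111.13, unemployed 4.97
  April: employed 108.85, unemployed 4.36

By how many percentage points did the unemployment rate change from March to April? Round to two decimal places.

March: labor force = 111.13 + 4.97 = 116.10; u = 4.97/116.10 = 4.28%.
April: labor force = 108.85 + 4.36 = 113.21; u = 4.36/113.21 = 3.85%.
Change = 3.85% − 4.28% = −0.43 pp.

The unemployment rate changed by −0.43 percentage points.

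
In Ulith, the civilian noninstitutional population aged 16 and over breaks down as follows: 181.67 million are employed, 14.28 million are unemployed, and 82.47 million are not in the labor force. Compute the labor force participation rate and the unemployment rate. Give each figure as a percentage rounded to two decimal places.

Labor force participation rate ≈ 70.38%; unemployment rate ≈ 7.29%.

Labor force = employed + unemployed = 181.67 + 14.28 = 195.95 million.
Working-age population = 195.95 + 82.47 = 278.42 million.
Unemployment rate = 14.28 / 195.95 = 7.29%.
Labor force participation rate = 195.95 / 278.42 = 70.38%.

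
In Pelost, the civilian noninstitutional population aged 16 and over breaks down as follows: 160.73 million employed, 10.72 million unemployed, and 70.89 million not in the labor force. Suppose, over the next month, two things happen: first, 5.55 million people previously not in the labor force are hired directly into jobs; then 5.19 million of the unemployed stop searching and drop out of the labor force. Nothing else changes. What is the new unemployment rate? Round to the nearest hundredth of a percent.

New unemployment rate ≈ 3.22%.

Initially, labor force = 160.73 + 10.72 = 171.45 million, so u = 10.72/171.45 = 6.25%.
After the first change, employed and labor force both rise by 5.55; unemployed unchanged → E = 166.28, U = 10.72, labor force = 177.00 million.
After the second change, unemployed and labor force both fall by 5.19 → E = 166.28, U = 5.53, labor force = 171.81 million.
New unemployment rate = 5.53 / 171.81 = 3.22%.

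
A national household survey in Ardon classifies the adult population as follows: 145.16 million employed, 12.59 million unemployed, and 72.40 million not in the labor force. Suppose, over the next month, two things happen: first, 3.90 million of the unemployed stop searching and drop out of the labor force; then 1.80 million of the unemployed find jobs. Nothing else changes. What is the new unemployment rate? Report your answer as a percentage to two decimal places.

New unemployment rate ≈ 4.48%.

Initially, labor force = 145.16 + 12.59 = 157.75 million, so u = 12.59/157.75 = 7.98%.
After the first change, unemployed and labor force both fall by 3.90 → E = 145.16, U = 8.69, labor force = 153.85 million.
After the second change, unemployed falls and employed rises by 1.80; labor force unchanged → E = 146.96, U = 6.89, labor force = 153.85 million.
New unemployment rate = 6.89 / 153.85 = 4.48%.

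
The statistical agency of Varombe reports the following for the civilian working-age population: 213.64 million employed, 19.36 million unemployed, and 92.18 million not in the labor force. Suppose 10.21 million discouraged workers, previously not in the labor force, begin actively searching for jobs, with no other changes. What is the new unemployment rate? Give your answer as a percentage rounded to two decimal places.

Initially, labor force = 213.64 + 19.36 = 233.00 million, so u = 19.36/233.00 = 8.31%.
After the change, unemployed and labor force both rise by 10.21 → E = 213.64, U = 29.57, labor force = 243.21 million.
New unemployment rate = 29.57 / 243.21 = 12.16%.

New unemployment rate ≈ 12.16%.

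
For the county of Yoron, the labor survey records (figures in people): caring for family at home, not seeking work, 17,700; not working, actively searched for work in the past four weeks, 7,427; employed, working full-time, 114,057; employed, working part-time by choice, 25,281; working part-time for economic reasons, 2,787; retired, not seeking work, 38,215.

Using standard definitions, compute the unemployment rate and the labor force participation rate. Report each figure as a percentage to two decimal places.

Employed = 114,057 + 25,281 + 2,787 = 142,125 (anyone who worked, including part-time for economic reasons, counts as employed).
Unemployed = 7,427.
Labor force = 142,125 + 7,427 = 149,552.
Not in labor force = 17,700 + 38,215 = 55,915 (those not working and not actively searching are outside the labor force).
Civilian working-age population = 149,552 + 55,915 = 205,467.
Unemployment rate = 7,427 / 149,552 = 4.97%.
Labor force participation rate = 149,552 / 205,467 = 72.79%.

Unemployment rate ≈ 4.97%; labor force participation rate ≈ 72.79%.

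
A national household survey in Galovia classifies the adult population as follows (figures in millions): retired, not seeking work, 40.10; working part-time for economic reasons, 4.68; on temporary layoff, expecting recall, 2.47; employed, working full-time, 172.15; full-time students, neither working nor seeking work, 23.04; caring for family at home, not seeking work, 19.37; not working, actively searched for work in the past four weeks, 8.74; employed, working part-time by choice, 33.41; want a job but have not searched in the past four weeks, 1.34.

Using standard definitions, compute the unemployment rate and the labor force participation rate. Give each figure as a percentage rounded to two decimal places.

Unemployment rate ≈ 5.06%; labor force participation rate ≈ 72.54%.

Employed = 4.68 + 172.15 + 33.41 = 210.24 million (anyone who worked, including part-time for economic reasons, counts as employed).
Unemployed = 2.47 + 8.74 = 11.21 million (jobless and actively searching, or on temporary layoff).
Labor force = 210.24 + 11.21 = 221.45 million.
Not in labor force = 40.10 + 23.04 + 19.37 + 1.34 = 83.85 million (those not working and not actively searching are outside the labor force — including those who want a job but have given up searching).
Civilian working-age population = 221.45 + 83.85 = 305.30 million.
Unemployment rate = 11.21 / 221.45 = 5.06%.
Labor force participation rate = 221.45 / 305.30 = 72.54%.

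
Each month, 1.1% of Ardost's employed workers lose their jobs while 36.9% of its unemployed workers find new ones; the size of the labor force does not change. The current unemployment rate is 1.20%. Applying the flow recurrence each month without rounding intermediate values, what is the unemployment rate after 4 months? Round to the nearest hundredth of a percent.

Unemployment rate after four months ≈ 2.64%.

With a fixed labor force, u_{t+1} = u_t + s·(1−u_t) − f·u_t = u_t·(1−s−f) + s.
Here 1−s−f = 0.620 and s = 0.011.
u_1 = 0.012000 × 0.620 + 0.011 = 0.018440.
u_2 = 0.018440 × 0.620 + 0.011 = 0.022433.
u_3 = 0.022433 × 0.620 + 0.011 = 0.024908.
u_4 = 0.024908 × 0.620 + 0.011 = 0.026443.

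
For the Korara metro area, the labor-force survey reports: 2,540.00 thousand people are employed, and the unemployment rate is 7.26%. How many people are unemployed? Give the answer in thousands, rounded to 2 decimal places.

Let U be the number unemployed. The labor force is E + U, and U/(E+U) = 0.0726.
So U = 0.0726 × 2,540.00 / (1 − 0.0726) = 184.4040 / 0.9274 ≈ 198.84 thousand.

About 198.84 thousand are unemployed.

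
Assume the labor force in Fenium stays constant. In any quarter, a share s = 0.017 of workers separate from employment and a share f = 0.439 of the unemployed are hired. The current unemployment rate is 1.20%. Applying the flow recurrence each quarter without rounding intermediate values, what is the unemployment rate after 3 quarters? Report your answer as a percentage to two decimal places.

With a fixed labor force, u_{t+1} = u_t + s·(1−u_t) − f·u_t = u_t·(1−s−f) + s.
Here 1−s−f = 0.544 and s = 0.017.
u_1 = 0.012000 × 0.544 + 0.017 = 0.023528.
u_2 = 0.023528 × 0.544 + 0.017 = 0.029799.
u_3 = 0.029799 × 0.544 + 0.017 = 0.033211.

Unemployment rate after three quarters ≈ 3.32%.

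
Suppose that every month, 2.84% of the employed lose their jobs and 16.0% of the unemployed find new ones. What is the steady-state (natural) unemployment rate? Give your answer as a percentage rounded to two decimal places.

At steady state the flows balance: s·E = f·U, so U/(E+U) = s/(s+f).
u* = 2.84 / (2.84 + 16.0) = 2.84 / 18.84 = 15.07%.

Steady-state unemployment rate ≈ 15.07%.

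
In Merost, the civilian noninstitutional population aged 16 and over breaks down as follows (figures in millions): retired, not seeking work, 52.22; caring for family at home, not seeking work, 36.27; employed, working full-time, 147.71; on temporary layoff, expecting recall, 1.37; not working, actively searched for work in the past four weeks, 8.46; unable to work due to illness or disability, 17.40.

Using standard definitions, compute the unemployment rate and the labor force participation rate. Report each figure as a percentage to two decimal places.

Employed = 147.71 million.
Unemployed = 1.37 + 8.46 = 9.83 million (jobless and actively searching, or on temporary layoff).
Labor force = 147.71 + 9.83 = 157.54 million.
Not in labor force = 52.22 + 36.27 + 17.40 = 105.89 million (those not working and not actively searching are outside the labor force).
Civilian working-age population = 157.54 + 105.89 = 263.43 million.
Unemployment rate = 9.83 / 157.54 = 6.24%.
Labor force participation rate = 157.54 / 263.43 = 59.80%.

Unemployment rate ≈ 6.24%; labor force participation rate ≈ 59.80%.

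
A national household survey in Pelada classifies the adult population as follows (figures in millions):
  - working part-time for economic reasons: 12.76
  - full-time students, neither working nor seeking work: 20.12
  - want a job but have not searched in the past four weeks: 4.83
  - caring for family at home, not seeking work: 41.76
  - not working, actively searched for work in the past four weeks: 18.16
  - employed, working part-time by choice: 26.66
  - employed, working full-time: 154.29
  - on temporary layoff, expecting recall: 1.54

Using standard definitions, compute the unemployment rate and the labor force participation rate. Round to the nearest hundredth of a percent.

Employed = 12.76 + 26.66 + 154.29 = 193.71 million (anyone who worked, including part-time for economic reasons, counts as employed).
Unemployed = 18.16 + 1.54 = 19.70 million (jobless and actively searching, or on temporary layoff).
Labor force = 193.71 + 19.70 = 213.41 million.
Not in labor force = 20.12 + 4.83 + 41.76 = 66.71 million (those not working and not actively searching are outside the labor force — including those who want a job but have given up searching).
Civilian working-age population = 213.41 + 66.71 = 280.12 million.
Unemployment rate = 19.70 / 213.41 = 9.23%.
Labor force participation rate = 213.41 / 280.12 = 76.19%.

Unemployment rate ≈ 9.23%; labor force participation rate ≈ 76.19%.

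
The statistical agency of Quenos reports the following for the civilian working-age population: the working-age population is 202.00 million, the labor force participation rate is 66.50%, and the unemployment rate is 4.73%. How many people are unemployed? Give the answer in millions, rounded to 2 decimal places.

About 6.35 million are unemployed.

Labor force = 0.6650 × 202.00 = 134.33 million.
Unemployed = 0.0473 × 134.33 ≈ 6.35 million.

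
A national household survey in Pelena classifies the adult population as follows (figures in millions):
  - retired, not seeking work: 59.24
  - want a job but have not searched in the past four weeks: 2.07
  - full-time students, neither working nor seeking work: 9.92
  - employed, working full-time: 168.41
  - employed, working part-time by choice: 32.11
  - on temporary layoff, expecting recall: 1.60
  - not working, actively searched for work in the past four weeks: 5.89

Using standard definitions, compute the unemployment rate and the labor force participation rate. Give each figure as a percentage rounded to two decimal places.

Unemployment rate ≈ 3.60%; labor force participation rate ≈ 74.49%.

Employed = 168.41 + 32.11 = 200.52 million.
Unemployed = 1.60 + 5.89 = 7.49 million (jobless and actively searching, or on temporary layoff).
Labor force = 200.52 + 7.49 = 208.01 million.
Not in labor force = 59.24 + 2.07 + 9.92 = 71.23 million (those not working and not actively searching are outside the labor force — including those who want a job but have given up searching).
Civilian working-age population = 208.01 + 71.23 = 279.24 million.
Unemployment rate = 7.49 / 208.01 = 3.60%.
Labor force participation rate = 208.01 / 279.24 = 74.49%.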